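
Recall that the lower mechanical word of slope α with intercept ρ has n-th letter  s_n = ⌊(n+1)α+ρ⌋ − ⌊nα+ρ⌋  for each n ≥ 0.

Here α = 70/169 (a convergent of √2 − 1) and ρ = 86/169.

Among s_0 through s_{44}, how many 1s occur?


19

#1s = Σ_{n=0}^{44} s_n = Σ_{n=0}^{44} (⌊(n+1)α+ρ⌋ − ⌊nα+ρ⌋)
the sum telescopes: every ⌊nα+ρ⌋ with 0 < n < 45 appears once with + and once with −, leaving ⌊45α+ρ⌋ − ⌊0·α+ρ⌋
45α + ρ = (45·70 + 86) / 169 = 3236/169
ρ = 86/169
⌊3236/169⌋ = 19,  ⌊86/169⌋ = 0
#1s = 19 − 0 = 19


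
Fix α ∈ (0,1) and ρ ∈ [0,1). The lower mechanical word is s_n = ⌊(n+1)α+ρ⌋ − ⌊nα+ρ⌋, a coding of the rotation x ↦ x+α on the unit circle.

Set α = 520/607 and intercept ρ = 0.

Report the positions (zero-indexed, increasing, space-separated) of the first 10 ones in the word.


1 2 3 4 5 7 8 9 10 11

n=0: ⌊520/607⌋−⌊0/607⌋ = 0−0 = 0
n=1: ⌊1040/607⌋−⌊520/607⌋ = 1−0 = 1  ← one
n=2: ⌊1560/607⌋−⌊1040/607⌋ = 2−1 = 1  ← one
n=3: ⌊2080/607⌋−⌊1560/607⌋ = 3−2 = 1  ← one
n=4: ⌊2600/607⌋−⌊2080/607⌋ = 4−3 = 1  ← one
n=5: ⌊3120/607⌋−⌊2600/607⌋ = 5−4 = 1  ← one
n=6: ⌊3640/607⌋−⌊3120/607⌋ = 5−5 = 0
n=7: ⌊4160/607⌋−⌊3640/607⌋ = 6−5 = 1  ← one
n=8: ⌊4680/607⌋−⌊4160/607⌋ = 7−6 = 1  ← one
n=9: ⌊5200/607⌋−⌊4680/607⌋ = 8−7 = 1  ← one
n=10: ⌊5720/607⌋−⌊5200/607⌋ = 9−8 = 1  ← one
n=11: ⌊6240/607⌋−⌊5720/607⌋ = 10−9 = 1  ← one
positions of the first 10 ones: 1 2 3 4 5 7 8 9 10 11


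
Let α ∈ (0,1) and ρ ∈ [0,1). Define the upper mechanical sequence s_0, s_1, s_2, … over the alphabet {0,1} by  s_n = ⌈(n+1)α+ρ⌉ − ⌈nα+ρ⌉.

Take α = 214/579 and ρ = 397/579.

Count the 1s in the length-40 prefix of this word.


15

#1s = Σ_{n=0}^{39} s_n = Σ_{n=0}^{39} (⌈(n+1)α+ρ⌉ − ⌈nα+ρ⌉)
the sum telescopes: every ⌈nα+ρ⌉ with 0 < n < 40 appears once with + and once with −, leaving ⌈40α+ρ⌉ − ⌈0·α+ρ⌉
40α + ρ = (40·214 + 397) / 579 = 8957/579
ρ = 397/579
⌈8957/579⌉ = 16,  ⌈397/579⌉ = 1
#1s = 16 − 1 = 15


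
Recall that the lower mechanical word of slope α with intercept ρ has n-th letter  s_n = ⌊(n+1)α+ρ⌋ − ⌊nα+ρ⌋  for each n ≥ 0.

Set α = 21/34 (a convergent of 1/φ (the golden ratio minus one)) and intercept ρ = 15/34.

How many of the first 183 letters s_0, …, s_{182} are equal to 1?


#1s = Σ_{n=0}^{182} s_n = Σ_{n=0}^{182} (⌊(n+1)α+ρ⌋ − ⌊nα+ρ⌋)
the sum telescopes: every ⌊nα+ρ⌋ with 0 < n < 183 appears once with + and once with −, leaving ⌊183α+ρ⌋ − ⌊0·α+ρ⌋
183α + ρ = (183·21 + 15) / 34 = 3858/34
ρ = 15/34
⌊3858/34⌋ = 113,  ⌊15/34⌋ = 0
#1s = 113 − 0 = 113

113


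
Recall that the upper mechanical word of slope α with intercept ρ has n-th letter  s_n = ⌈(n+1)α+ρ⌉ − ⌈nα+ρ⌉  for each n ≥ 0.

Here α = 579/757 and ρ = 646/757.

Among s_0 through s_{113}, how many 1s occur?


#1s = Σ_{n=0}^{113} s_n = Σ_{n=0}^{113} (⌈(n+1)α+ρ⌉ − ⌈nα+ρ⌉)
the sum telescopes: every ⌈nα+ρ⌉ with 0 < n < 114 appears once with + and once with −, leaving ⌈114α+ρ⌉ − ⌈0·α+ρ⌉
114α + ρ = (114·579 + 646) / 757 = 66652/757
ρ = 646/757
⌈66652/757⌉ = 89,  ⌈646/757⌉ = 1
#1s = 89 − 1 = 88

88


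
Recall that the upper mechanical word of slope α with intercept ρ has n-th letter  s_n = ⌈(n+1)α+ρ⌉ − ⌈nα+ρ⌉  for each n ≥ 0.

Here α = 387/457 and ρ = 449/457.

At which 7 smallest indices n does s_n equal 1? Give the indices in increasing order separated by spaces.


n=0: ⌈836/457⌉−⌈449/457⌉ = 2−1 = 1  ← one
n=1: ⌈1223/457⌉−⌈836/457⌉ = 3−2 = 1  ← one
n=2: ⌈1610/457⌉−⌈1223/457⌉ = 4−3 = 1  ← one
n=3: ⌈1997/457⌉−⌈1610/457⌉ = 5−4 = 1  ← one
n=4: ⌈2384/457⌉−⌈1997/457⌉ = 6−5 = 1  ← one
n=5: ⌈2771/457⌉−⌈2384/457⌉ = 7−6 = 1  ← one
n=6: ⌈3158/457⌉−⌈2771/457⌉ = 7−7 = 0
n=7: ⌈3545/457⌉−⌈3158/457⌉ = 8−7 = 1  ← one
positions of the first 7 ones: 0 1 2 3 4 5 7

0 1 2 3 4 5 7


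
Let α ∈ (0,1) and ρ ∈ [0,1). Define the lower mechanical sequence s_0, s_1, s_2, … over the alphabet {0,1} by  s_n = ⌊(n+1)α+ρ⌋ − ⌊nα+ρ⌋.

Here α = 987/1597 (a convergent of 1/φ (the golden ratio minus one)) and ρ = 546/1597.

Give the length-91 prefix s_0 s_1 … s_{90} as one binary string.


n=0: ⌊(1·987+546)/1597⌋ − ⌊(0·987+546)/1597⌋ = ⌊1533/1597⌋ − ⌊546/1597⌋ = 0 − 0 = 0
n=1: ⌊(2·987+546)/1597⌋ − ⌊(1·987+546)/1597⌋ = ⌊2520/1597⌋ − ⌊1533/1597⌋ = 1 − 0 = 1
n=2: ⌊(3·987+546)/1597⌋ − ⌊(2·987+546)/1597⌋ = ⌊3507/1597⌋ − ⌊2520/1597⌋ = 2 − 1 = 1
n=3: ⌊(4·987+546)/1597⌋ − ⌊(3·987+546)/1597⌋ = ⌊4494/1597⌋ − ⌊3507/1597⌋ = 2 − 2 = 0
n=4: ⌊(5·987+546)/1597⌋ − ⌊(4·987+546)/1597⌋ = ⌊5481/1597⌋ − ⌊4494/1597⌋ = 3 − 2 = 1
n=5: ⌊(6·987+546)/1597⌋ − ⌊(5·987+546)/1597⌋ = ⌊6468/1597⌋ − ⌊5481/1597⌋ = 4 − 3 = 1
n=6: ⌊(7·987+546)/1597⌋ − ⌊(6·987+546)/1597⌋ = ⌊7455/1597⌋ − ⌊6468/1597⌋ = 4 − 4 = 0
n=7: ⌊(8·987+546)/1597⌋ − ⌊(7·987+546)/1597⌋ = ⌊8442/1597⌋ − ⌊7455/1597⌋ = 5 − 4 = 1
n=8: ⌊(9·987+546)/1597⌋ − ⌊(8·987+546)/1597⌋ = ⌊9429/1597⌋ − ⌊8442/1597⌋ = 5 − 5 = 0
n=9: ⌊(10·987+546)/1597⌋ − ⌊(9·987+546)/1597⌋ = ⌊10416/1597⌋ − ⌊9429/1597⌋ = 6 − 5 = 1
n=10: ⌊(11·987+546)/1597⌋ − ⌊(10·987+546)/1597⌋ = ⌊11403/1597⌋ − ⌊10416/1597⌋ = 7 − 6 = 1
n=11: ⌊(12·987+546)/1597⌋ − ⌊(11·987+546)/1597⌋ = ⌊12390/1597⌋ − ⌊11403/1597⌋ = 7 − 7 = 0
n=12: ⌊(13·987+546)/1597⌋ − ⌊(12·987+546)/1597⌋ = ⌊13377/1597⌋ − ⌊12390/1597⌋ = 8 − 7 = 1
n=13: ⌊(14·987+546)/1597⌋ − ⌊(13·987+546)/1597⌋ = ⌊14364/1597⌋ − ⌊13377/1597⌋ = 8 − 8 = 0
n=14: ⌊(15·987+546)/1597⌋ − ⌊(14·987+546)/1597⌋ = ⌊15351/1597⌋ − ⌊14364/1597⌋ = 9 − 8 = 1
n=15: ⌊(16·987+546)/1597⌋ − ⌊(15·987+546)/1597⌋ = ⌊16338/1597⌋ − ⌊15351/1597⌋ = 10 − 9 = 1
n=16: ⌊(17·987+546)/1597⌋ − ⌊(16·987+546)/1597⌋ = ⌊17325/1597⌋ − ⌊16338/1597⌋ = 10 − 10 = 0
n=17: ⌊(18·987+546)/1597⌋ − ⌊(17·987+546)/1597⌋ = ⌊18312/1597⌋ − ⌊17325/1597⌋ = 11 − 10 = 1
n=18: ⌊(19·987+546)/1597⌋ − ⌊(18·987+546)/1597⌋ = ⌊19299/1597⌋ − ⌊18312/1597⌋ = 12 − 11 = 1
n=19: ⌊(20·987+546)/1597⌋ − ⌊(19·987+546)/1597⌋ = ⌊20286/1597⌋ − ⌊19299/1597⌋ = 12 − 12 = 0
n=20: ⌊(21·987+546)/1597⌋ − ⌊(20·987+546)/1597⌋ = ⌊21273/1597⌋ − ⌊20286/1597⌋ = 13 − 12 = 1
n=21: ⌊(22·987+546)/1597⌋ − ⌊(21·987+546)/1597⌋ = ⌊22260/1597⌋ − ⌊21273/1597⌋ = 13 − 13 = 0
n=22: ⌊(23·987+546)/1597⌋ − ⌊(22·987+546)/1597⌋ = ⌊23247/1597⌋ − ⌊22260/1597⌋ = 14 − 13 = 1
n=23: ⌊(24·987+546)/1597⌋ − ⌊(23·987+546)/1597⌋ = ⌊24234/1597⌋ − ⌊23247/1597⌋ = 15 − 14 = 1
n=24: ⌊(25·987+546)/1597⌋ − ⌊(24·987+546)/1597⌋ = ⌊25221/1597⌋ − ⌊24234/1597⌋ = 15 − 15 = 0
n=25: ⌊(26·987+546)/1597⌋ − ⌊(25·987+546)/1597⌋ = ⌊26208/1597⌋ − ⌊25221/1597⌋ = 16 − 15 = 1
n=26: ⌊(27·987+546)/1597⌋ − ⌊(26·987+546)/1597⌋ = ⌊27195/1597⌋ − ⌊26208/1597⌋ = 17 − 16 = 1
n=27: ⌊(28·987+546)/1597⌋ − ⌊(27·987+546)/1597⌋ = ⌊28182/1597⌋ − ⌊27195/1597⌋ = 17 − 17 = 0
n=28: ⌊(29·987+546)/1597⌋ − ⌊(28·987+546)/1597⌋ = ⌊29169/1597⌋ − ⌊28182/1597⌋ = 18 − 17 = 1
n=29: ⌊(30·987+546)/1597⌋ − ⌊(29·987+546)/1597⌋ = ⌊30156/1597⌋ − ⌊29169/1597⌋ = 18 − 18 = 0
n=30: ⌊(31·987+546)/1597⌋ − ⌊(30·987+546)/1597⌋ = ⌊31143/1597⌋ − ⌊30156/1597⌋ = 19 − 18 = 1
n=31: ⌊(32·987+546)/1597⌋ − ⌊(31·987+546)/1597⌋ = ⌊32130/1597⌋ − ⌊31143/1597⌋ = 20 − 19 = 1
n=32: ⌊(33·987+546)/1597⌋ − ⌊(32·987+546)/1597⌋ = ⌊33117/1597⌋ − ⌊32130/1597⌋ = 20 − 20 = 0
n=33: ⌊(34·987+546)/1597⌋ − ⌊(33·987+546)/1597⌋ = ⌊34104/1597⌋ − ⌊33117/1597⌋ = 21 − 20 = 1
n=34: ⌊(35·987+546)/1597⌋ − ⌊(34·987+546)/1597⌋ = ⌊35091/1597⌋ − ⌊34104/1597⌋ = 21 − 21 = 0
n=35: ⌊(36·987+546)/1597⌋ − ⌊(35·987+546)/1597⌋ = ⌊36078/1597⌋ − ⌊35091/1597⌋ = 22 − 21 = 1
n=36: ⌊(37·987+546)/1597⌋ − ⌊(36·987+546)/1597⌋ = ⌊37065/1597⌋ − ⌊36078/1597⌋ = 23 − 22 = 1
n=37: ⌊(38·987+546)/1597⌋ − ⌊(37·987+546)/1597⌋ = ⌊38052/1597⌋ − ⌊37065/1597⌋ = 23 − 23 = 0
n=38: ⌊(39·987+546)/1597⌋ − ⌊(38·987+546)/1597⌋ = ⌊39039/1597⌋ − ⌊38052/1597⌋ = 24 − 23 = 1
n=39: ⌊(40·987+546)/1597⌋ − ⌊(39·987+546)/1597⌋ = ⌊40026/1597⌋ − ⌊39039/1597⌋ = 25 − 24 = 1
n=40: ⌊(41·987+546)/1597⌋ − ⌊(40·987+546)/1597⌋ = ⌊41013/1597⌋ − ⌊40026/1597⌋ = 25 − 25 = 0
n=41: ⌊(42·987+546)/1597⌋ − ⌊(41·987+546)/1597⌋ = ⌊42000/1597⌋ − ⌊41013/1597⌋ = 26 − 25 = 1
n=42: ⌊(43·987+546)/1597⌋ − ⌊(42·987+546)/1597⌋ = ⌊42987/1597⌋ − ⌊42000/1597⌋ = 26 − 26 = 0
n=43: ⌊(44·987+546)/1597⌋ − ⌊(43·987+546)/1597⌋ = ⌊43974/1597⌋ − ⌊42987/1597⌋ = 27 − 26 = 1
n=44: ⌊(45·987+546)/1597⌋ − ⌊(44·987+546)/1597⌋ = ⌊44961/1597⌋ − ⌊43974/1597⌋ = 28 − 27 = 1
n=45: ⌊(46·987+546)/1597⌋ − ⌊(45·987+546)/1597⌋ = ⌊45948/1597⌋ − ⌊44961/1597⌋ = 28 − 28 = 0
n=46: ⌊(47·987+546)/1597⌋ − ⌊(46·987+546)/1597⌋ = ⌊46935/1597⌋ − ⌊45948/1597⌋ = 29 − 28 = 1
n=47: ⌊(48·987+546)/1597⌋ − ⌊(47·987+546)/1597⌋ = ⌊47922/1597⌋ − ⌊46935/1597⌋ = 30 − 29 = 1
n=48: ⌊(49·987+546)/1597⌋ − ⌊(48·987+546)/1597⌋ = ⌊48909/1597⌋ − ⌊47922/1597⌋ = 30 − 30 = 0
n=49: ⌊(50·987+546)/1597⌋ − ⌊(49·987+546)/1597⌋ = ⌊49896/1597⌋ − ⌊48909/1597⌋ = 31 − 30 = 1
n=50: ⌊(51·987+546)/1597⌋ − ⌊(50·987+546)/1597⌋ = ⌊50883/1597⌋ − ⌊49896/1597⌋ = 31 − 31 = 0
n=51: ⌊(52·987+546)/1597⌋ − ⌊(51·987+546)/1597⌋ = ⌊51870/1597⌋ − ⌊50883/1597⌋ = 32 − 31 = 1
n=52: ⌊(53·987+546)/1597⌋ − ⌊(52·987+546)/1597⌋ = ⌊52857/1597⌋ − ⌊51870/1597⌋ = 33 − 32 = 1
n=53: ⌊(54·987+546)/1597⌋ − ⌊(53·987+546)/1597⌋ = ⌊53844/1597⌋ − ⌊52857/1597⌋ = 33 − 33 = 0
n=54: ⌊(55·987+546)/1597⌋ − ⌊(54·987+546)/1597⌋ = ⌊54831/1597⌋ − ⌊53844/1597⌋ = 34 − 33 = 1
n=55: ⌊(56·987+546)/1597⌋ − ⌊(55·987+546)/1597⌋ = ⌊55818/1597⌋ − ⌊54831/1597⌋ = 34 − 34 = 0
n=56: ⌊(57·987+546)/1597⌋ − ⌊(56·987+546)/1597⌋ = ⌊56805/1597⌋ − ⌊55818/1597⌋ = 35 − 34 = 1
n=57: ⌊(58·987+546)/1597⌋ − ⌊(57·987+546)/1597⌋ = ⌊57792/1597⌋ − ⌊56805/1597⌋ = 36 − 35 = 1
n=58: ⌊(59·987+546)/1597⌋ − ⌊(58·987+546)/1597⌋ = ⌊58779/1597⌋ − ⌊57792/1597⌋ = 36 − 36 = 0
n=59: ⌊(60·987+546)/1597⌋ − ⌊(59·987+546)/1597⌋ = ⌊59766/1597⌋ − ⌊58779/1597⌋ = 37 − 36 = 1
n=60: ⌊(61·987+546)/1597⌋ − ⌊(60·987+546)/1597⌋ = ⌊60753/1597⌋ − ⌊59766/1597⌋ = 38 − 37 = 1
n=61: ⌊(62·987+546)/1597⌋ − ⌊(61·987+546)/1597⌋ = ⌊61740/1597⌋ − ⌊60753/1597⌋ = 38 − 38 = 0
n=62: ⌊(63·987+546)/1597⌋ − ⌊(62·987+546)/1597⌋ = ⌊62727/1597⌋ − ⌊61740/1597⌋ = 39 − 38 = 1
n=63: ⌊(64·987+546)/1597⌋ − ⌊(63·987+546)/1597⌋ = ⌊63714/1597⌋ − ⌊62727/1597⌋ = 39 − 39 = 0
n=64: ⌊(65·987+546)/1597⌋ − ⌊(64·987+546)/1597⌋ = ⌊64701/1597⌋ − ⌊63714/1597⌋ = 40 − 39 = 1
n=65: ⌊(66·987+546)/1597⌋ − ⌊(65·987+546)/1597⌋ = ⌊65688/1597⌋ − ⌊64701/1597⌋ = 41 − 40 = 1
n=66: ⌊(67·987+546)/1597⌋ − ⌊(66·987+546)/1597⌋ = ⌊66675/1597⌋ − ⌊65688/1597⌋ = 41 − 41 = 0
n=67: ⌊(68·987+546)/1597⌋ − ⌊(67·987+546)/1597⌋ = ⌊67662/1597⌋ − ⌊66675/1597⌋ = 42 − 41 = 1
n=68: ⌊(69·987+546)/1597⌋ − ⌊(68·987+546)/1597⌋ = ⌊68649/1597⌋ − ⌊67662/1597⌋ = 42 − 42 = 0
n=69: ⌊(70·987+546)/1597⌋ − ⌊(69·987+546)/1597⌋ = ⌊69636/1597⌋ − ⌊68649/1597⌋ = 43 − 42 = 1
n=70: ⌊(71·987+546)/1597⌋ − ⌊(70·987+546)/1597⌋ = ⌊70623/1597⌋ − ⌊69636/1597⌋ = 44 − 43 = 1
n=71: ⌊(72·987+546)/1597⌋ − ⌊(71·987+546)/1597⌋ = ⌊71610/1597⌋ − ⌊70623/1597⌋ = 44 − 44 = 0
n=72: ⌊(73·987+546)/1597⌋ − ⌊(72·987+546)/1597⌋ = ⌊72597/1597⌋ − ⌊71610/1597⌋ = 45 − 44 = 1
n=73: ⌊(74·987+546)/1597⌋ − ⌊(73·987+546)/1597⌋ = ⌊73584/1597⌋ − ⌊72597/1597⌋ = 46 − 45 = 1
n=74: ⌊(75·987+546)/1597⌋ − ⌊(74·987+546)/1597⌋ = ⌊74571/1597⌋ − ⌊73584/1597⌋ = 46 − 46 = 0
n=75: ⌊(76·987+546)/1597⌋ − ⌊(75·987+546)/1597⌋ = ⌊75558/1597⌋ − ⌊74571/1597⌋ = 47 − 46 = 1
n=76: ⌊(77·987+546)/1597⌋ − ⌊(76·987+546)/1597⌋ = ⌊76545/1597⌋ − ⌊75558/1597⌋ = 47 − 47 = 0
n=77: ⌊(78·987+546)/1597⌋ − ⌊(77·987+546)/1597⌋ = ⌊77532/1597⌋ − ⌊76545/1597⌋ = 48 − 47 = 1
n=78: ⌊(79·987+546)/1597⌋ − ⌊(78·987+546)/1597⌋ = ⌊78519/1597⌋ − ⌊77532/1597⌋ = 49 − 48 = 1
n=79: ⌊(80·987+546)/1597⌋ − ⌊(79·987+546)/1597⌋ = ⌊79506/1597⌋ − ⌊78519/1597⌋ = 49 − 49 = 0
n=80: ⌊(81·987+546)/1597⌋ − ⌊(80·987+546)/1597⌋ = ⌊80493/1597⌋ − ⌊79506/1597⌋ = 50 − 49 = 1
n=81: ⌊(82·987+546)/1597⌋ − ⌊(81·987+546)/1597⌋ = ⌊81480/1597⌋ − ⌊80493/1597⌋ = 51 − 50 = 1
n=82: ⌊(83·987+546)/1597⌋ − ⌊(82·987+546)/1597⌋ = ⌊82467/1597⌋ − ⌊81480/1597⌋ = 51 − 51 = 0
n=83: ⌊(84·987+546)/1597⌋ − ⌊(83·987+546)/1597⌋ = ⌊83454/1597⌋ − ⌊82467/1597⌋ = 52 − 51 = 1
n=84: ⌊(85·987+546)/1597⌋ − ⌊(84·987+546)/1597⌋ = ⌊84441/1597⌋ − ⌊83454/1597⌋ = 52 − 52 = 0
n=85: ⌊(86·987+546)/1597⌋ − ⌊(85·987+546)/1597⌋ = ⌊85428/1597⌋ − ⌊84441/1597⌋ = 53 − 52 = 1
n=86: ⌊(87·987+546)/1597⌋ − ⌊(86·987+546)/1597⌋ = ⌊86415/1597⌋ − ⌊85428/1597⌋ = 54 − 53 = 1
n=87: ⌊(88·987+546)/1597⌋ − ⌊(87·987+546)/1597⌋ = ⌊87402/1597⌋ − ⌊86415/1597⌋ = 54 − 54 = 0
n=88: ⌊(89·987+546)/1597⌋ − ⌊(88·987+546)/1597⌋ = ⌊88389/1597⌋ − ⌊87402/1597⌋ = 55 − 54 = 1
n=89: ⌊(90·987+546)/1597⌋ − ⌊(89·987+546)/1597⌋ = ⌊89376/1597⌋ − ⌊88389/1597⌋ = 55 − 55 = 0
n=90: ⌊(91·987+546)/1597⌋ − ⌊(90·987+546)/1597⌋ = ⌊90363/1597⌋ − ⌊89376/1597⌋ = 56 − 55 = 1

0110110101101011011010110110101101011011010110110101101011011010110101101101011011010110101


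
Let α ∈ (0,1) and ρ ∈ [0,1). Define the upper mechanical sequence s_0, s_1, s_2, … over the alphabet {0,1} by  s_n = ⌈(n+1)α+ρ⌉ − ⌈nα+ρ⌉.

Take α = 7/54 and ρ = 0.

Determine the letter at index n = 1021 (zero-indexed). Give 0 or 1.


0

(n+1)α + ρ = (1022·7) / 54 = 7154/54
nα + ρ     = (1021·7) / 54 = 7147/54
⌈7154/54⌉ = 133,  ⌈7147/54⌉ = 133
s_{1021} = 133 − 133 = 0


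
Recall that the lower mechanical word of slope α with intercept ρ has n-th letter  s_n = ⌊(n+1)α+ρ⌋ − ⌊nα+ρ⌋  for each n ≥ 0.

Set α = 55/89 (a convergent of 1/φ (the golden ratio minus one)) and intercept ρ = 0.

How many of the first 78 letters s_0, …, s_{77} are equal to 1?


#1s = Σ_{n=0}^{77} s_n = Σ_{n=0}^{77} (⌊(n+1)α+ρ⌋ − ⌊nα+ρ⌋)
the sum telescopes: every ⌊nα+ρ⌋ with 0 < n < 78 appears once with + and once with −, leaving ⌊78α+ρ⌋ − ⌊0·α+ρ⌋
78α + ρ = (78·55) / 89 = 4290/89
ρ = 0/89
⌊4290/89⌋ = 48,  ⌊0/89⌋ = 0
#1s = 48 − 0 = 48

48


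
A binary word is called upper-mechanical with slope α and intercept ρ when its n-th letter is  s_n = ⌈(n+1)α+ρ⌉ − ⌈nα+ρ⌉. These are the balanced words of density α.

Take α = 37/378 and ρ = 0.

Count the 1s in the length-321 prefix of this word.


32

#1s = Σ_{n=0}^{320} s_n = Σ_{n=0}^{320} (⌈(n+1)α+ρ⌉ − ⌈nα+ρ⌉)
the sum telescopes: every ⌈nα+ρ⌉ with 0 < n < 321 appears once with + and once with −, leaving ⌈321α+ρ⌉ − ⌈0·α+ρ⌉
321α + ρ = (321·37) / 378 = 11877/378
ρ = 0/378
⌈11877/378⌉ = 32,  ⌈0/378⌉ = 0
#1s = 32 − 0 = 32


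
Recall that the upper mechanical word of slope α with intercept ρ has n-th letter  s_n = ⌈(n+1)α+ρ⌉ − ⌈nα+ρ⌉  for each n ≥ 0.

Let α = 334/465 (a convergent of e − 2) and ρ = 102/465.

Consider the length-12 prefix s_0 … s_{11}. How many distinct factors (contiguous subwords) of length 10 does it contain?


3

t_n = ⌈(n·334+102)/465⌉ for n = 0 … 12:
  n=0…9: ⌈102/465⌉=1 ⌈436/465⌉=1 ⌈770/465⌉=2 ⌈1104/465⌉=3 ⌈1438/465⌉=4 ⌈1772/465⌉=4 ⌈2106/465⌉=5 ⌈2440/465⌉=6 ⌈2774/465⌉=6 ⌈3108/465⌉=7
  n=10…12: ⌈3442/465⌉=8 ⌈3776/465⌉=9 ⌈4110/465⌉=9
s_n = t_(n+1) − t_n for n = 0 … 11 gives
prefix = 011101101110
slide a length-10 window over [0..9] … [2..11] (3 windows); first occurrence of each distinct factor:
  [  0..  9] 0111011011
  [  1.. 10] 1110110111
  [  2.. 11] 1101101110
distinct factors: {0111011011, 1101101110, 1110110111}
count = 3  (Sturmian bound for length 10 is 11)


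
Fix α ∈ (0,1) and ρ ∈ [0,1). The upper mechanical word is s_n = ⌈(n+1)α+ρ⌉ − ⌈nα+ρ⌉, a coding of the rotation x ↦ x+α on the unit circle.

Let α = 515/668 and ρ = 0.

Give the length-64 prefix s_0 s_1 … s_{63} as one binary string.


1111011101111011101110111101110111011110111011110111011101111011

n=0: ⌈(1·515)/668⌉ − ⌈(0·515)/668⌉ = ⌈515/668⌉ − ⌈0/668⌉ = 1 − 0 = 1
n=1: ⌈(2·515)/668⌉ − ⌈(1·515)/668⌉ = ⌈1030/668⌉ − ⌈515/668⌉ = 2 − 1 = 1
n=2: ⌈(3·515)/668⌉ − ⌈(2·515)/668⌉ = ⌈1545/668⌉ − ⌈1030/668⌉ = 3 − 2 = 1
n=3: ⌈(4·515)/668⌉ − ⌈(3·515)/668⌉ = ⌈2060/668⌉ − ⌈1545/668⌉ = 4 − 3 = 1
n=4: ⌈(5·515)/668⌉ − ⌈(4·515)/668⌉ = ⌈2575/668⌉ − ⌈2060/668⌉ = 4 − 4 = 0
n=5: ⌈(6·515)/668⌉ − ⌈(5·515)/668⌉ = ⌈3090/668⌉ − ⌈2575/668⌉ = 5 − 4 = 1
n=6: ⌈(7·515)/668⌉ − ⌈(6·515)/668⌉ = ⌈3605/668⌉ − ⌈3090/668⌉ = 6 − 5 = 1
n=7: ⌈(8·515)/668⌉ − ⌈(7·515)/668⌉ = ⌈4120/668⌉ − ⌈3605/668⌉ = 7 − 6 = 1
n=8: ⌈(9·515)/668⌉ − ⌈(8·515)/668⌉ = ⌈4635/668⌉ − ⌈4120/668⌉ = 7 − 7 = 0
n=9: ⌈(10·515)/668⌉ − ⌈(9·515)/668⌉ = ⌈5150/668⌉ − ⌈4635/668⌉ = 8 − 7 = 1
n=10: ⌈(11·515)/668⌉ − ⌈(10·515)/668⌉ = ⌈5665/668⌉ − ⌈5150/668⌉ = 9 − 8 = 1
n=11: ⌈(12·515)/668⌉ − ⌈(11·515)/668⌉ = ⌈6180/668⌉ − ⌈5665/668⌉ = 10 − 9 = 1
n=12: ⌈(13·515)/668⌉ − ⌈(12·515)/668⌉ = ⌈6695/668⌉ − ⌈6180/668⌉ = 11 − 10 = 1
n=13: ⌈(14·515)/668⌉ − ⌈(13·515)/668⌉ = ⌈7210/668⌉ − ⌈6695/668⌉ = 11 − 11 = 0
n=14: ⌈(15·515)/668⌉ − ⌈(14·515)/668⌉ = ⌈7725/668⌉ − ⌈7210/668⌉ = 12 − 11 = 1
n=15: ⌈(16·515)/668⌉ − ⌈(15·515)/668⌉ = ⌈8240/668⌉ − ⌈7725/668⌉ = 13 − 12 = 1
n=16: ⌈(17·515)/668⌉ − ⌈(16·515)/668⌉ = ⌈8755/668⌉ − ⌈8240/668⌉ = 14 − 13 = 1
n=17: ⌈(18·515)/668⌉ − ⌈(17·515)/668⌉ = ⌈9270/668⌉ − ⌈8755/668⌉ = 14 − 14 = 0
n=18: ⌈(19·515)/668⌉ − ⌈(18·515)/668⌉ = ⌈9785/668⌉ − ⌈9270/668⌉ = 15 − 14 = 1
n=19: ⌈(20·515)/668⌉ − ⌈(19·515)/668⌉ = ⌈10300/668⌉ − ⌈9785/668⌉ = 16 − 15 = 1
n=20: ⌈(21·515)/668⌉ − ⌈(20·515)/668⌉ = ⌈10815/668⌉ − ⌈10300/668⌉ = 17 − 16 = 1
n=21: ⌈(22·515)/668⌉ − ⌈(21·515)/668⌉ = ⌈11330/668⌉ − ⌈10815/668⌉ = 17 − 17 = 0
n=22: ⌈(23·515)/668⌉ − ⌈(22·515)/668⌉ = ⌈11845/668⌉ − ⌈11330/668⌉ = 18 − 17 = 1
n=23: ⌈(24·515)/668⌉ − ⌈(23·515)/668⌉ = ⌈12360/668⌉ − ⌈11845/668⌉ = 19 − 18 = 1
n=24: ⌈(25·515)/668⌉ − ⌈(24·515)/668⌉ = ⌈12875/668⌉ − ⌈12360/668⌉ = 20 − 19 = 1
n=25: ⌈(26·515)/668⌉ − ⌈(25·515)/668⌉ = ⌈13390/668⌉ − ⌈12875/668⌉ = 21 − 20 = 1
n=26: ⌈(27·515)/668⌉ − ⌈(26·515)/668⌉ = ⌈13905/668⌉ − ⌈13390/668⌉ = 21 − 21 = 0
n=27: ⌈(28·515)/668⌉ − ⌈(27·515)/668⌉ = ⌈14420/668⌉ − ⌈13905/668⌉ = 22 − 21 = 1
n=28: ⌈(29·515)/668⌉ − ⌈(28·515)/668⌉ = ⌈14935/668⌉ − ⌈14420/668⌉ = 23 − 22 = 1
n=29: ⌈(30·515)/668⌉ − ⌈(29·515)/668⌉ = ⌈15450/668⌉ − ⌈14935/668⌉ = 24 − 23 = 1
n=30: ⌈(31·515)/668⌉ − ⌈(30·515)/668⌉ = ⌈15965/668⌉ − ⌈15450/668⌉ = 24 − 24 = 0
n=31: ⌈(32·515)/668⌉ − ⌈(31·515)/668⌉ = ⌈16480/668⌉ − ⌈15965/668⌉ = 25 − 24 = 1
n=32: ⌈(33·515)/668⌉ − ⌈(32·515)/668⌉ = ⌈16995/668⌉ − ⌈16480/668⌉ = 26 − 25 = 1
n=33: ⌈(34·515)/668⌉ − ⌈(33·515)/668⌉ = ⌈17510/668⌉ − ⌈16995/668⌉ = 27 − 26 = 1
n=34: ⌈(35·515)/668⌉ − ⌈(34·515)/668⌉ = ⌈18025/668⌉ − ⌈17510/668⌉ = 27 − 27 = 0
n=35: ⌈(36·515)/668⌉ − ⌈(35·515)/668⌉ = ⌈18540/668⌉ − ⌈18025/668⌉ = 28 − 27 = 1
n=36: ⌈(37·515)/668⌉ − ⌈(36·515)/668⌉ = ⌈19055/668⌉ − ⌈18540/668⌉ = 29 − 28 = 1
n=37: ⌈(38·515)/668⌉ − ⌈(37·515)/668⌉ = ⌈19570/668⌉ − ⌈19055/668⌉ = 30 − 29 = 1
n=38: ⌈(39·515)/668⌉ − ⌈(38·515)/668⌉ = ⌈20085/668⌉ − ⌈19570/668⌉ = 31 − 30 = 1
n=39: ⌈(40·515)/668⌉ − ⌈(39·515)/668⌉ = ⌈20600/668⌉ − ⌈20085/668⌉ = 31 − 31 = 0
n=40: ⌈(41·515)/668⌉ − ⌈(40·515)/668⌉ = ⌈21115/668⌉ − ⌈20600/668⌉ = 32 − 31 = 1
n=41: ⌈(42·515)/668⌉ − ⌈(41·515)/668⌉ = ⌈21630/668⌉ − ⌈21115/668⌉ = 33 − 32 = 1
n=42: ⌈(43·515)/668⌉ − ⌈(42·515)/668⌉ = ⌈22145/668⌉ − ⌈21630/668⌉ = 34 − 33 = 1
n=43: ⌈(44·515)/668⌉ − ⌈(43·515)/668⌉ = ⌈22660/668⌉ − ⌈22145/668⌉ = 34 − 34 = 0
n=44: ⌈(45·515)/668⌉ − ⌈(44·515)/668⌉ = ⌈23175/668⌉ − ⌈22660/668⌉ = 35 − 34 = 1
n=45: ⌈(46·515)/668⌉ − ⌈(45·515)/668⌉ = ⌈23690/668⌉ − ⌈23175/668⌉ = 36 − 35 = 1
n=46: ⌈(47·515)/668⌉ − ⌈(46·515)/668⌉ = ⌈24205/668⌉ − ⌈23690/668⌉ = 37 − 36 = 1
n=47: ⌈(48·515)/668⌉ − ⌈(47·515)/668⌉ = ⌈24720/668⌉ − ⌈24205/668⌉ = 38 − 37 = 1
n=48: ⌈(49·515)/668⌉ − ⌈(48·515)/668⌉ = ⌈25235/668⌉ − ⌈24720/668⌉ = 38 − 38 = 0
n=49: ⌈(50·515)/668⌉ − ⌈(49·515)/668⌉ = ⌈25750/668⌉ − ⌈25235/668⌉ = 39 − 38 = 1
n=50: ⌈(51·515)/668⌉ − ⌈(50·515)/668⌉ = ⌈26265/668⌉ − ⌈25750/668⌉ = 40 − 39 = 1
n=51: ⌈(52·515)/668⌉ − ⌈(51·515)/668⌉ = ⌈26780/668⌉ − ⌈26265/668⌉ = 41 − 40 = 1
n=52: ⌈(53·515)/668⌉ − ⌈(52·515)/668⌉ = ⌈27295/668⌉ − ⌈26780/668⌉ = 41 − 41 = 0
n=53: ⌈(54·515)/668⌉ − ⌈(53·515)/668⌉ = ⌈27810/668⌉ − ⌈27295/668⌉ = 42 − 41 = 1
n=54: ⌈(55·515)/668⌉ − ⌈(54·515)/668⌉ = ⌈28325/668⌉ − ⌈27810/668⌉ = 43 − 42 = 1
n=55: ⌈(56·515)/668⌉ − ⌈(55·515)/668⌉ = ⌈28840/668⌉ − ⌈28325/668⌉ = 44 − 43 = 1
n=56: ⌈(57·515)/668⌉ − ⌈(56·515)/668⌉ = ⌈29355/668⌉ − ⌈28840/668⌉ = 44 − 44 = 0
n=57: ⌈(58·515)/668⌉ − ⌈(57·515)/668⌉ = ⌈29870/668⌉ − ⌈29355/668⌉ = 45 − 44 = 1
n=58: ⌈(59·515)/668⌉ − ⌈(58·515)/668⌉ = ⌈30385/668⌉ − ⌈29870/668⌉ = 46 − 45 = 1
n=59: ⌈(60·515)/668⌉ − ⌈(59·515)/668⌉ = ⌈30900/668⌉ − ⌈30385/668⌉ = 47 − 46 = 1
n=60: ⌈(61·515)/668⌉ − ⌈(60·515)/668⌉ = ⌈31415/668⌉ − ⌈30900/668⌉ = 48 − 47 = 1
n=61: ⌈(62·515)/668⌉ − ⌈(61·515)/668⌉ = ⌈31930/668⌉ − ⌈31415/668⌉ = 48 − 48 = 0
n=62: ⌈(63·515)/668⌉ − ⌈(62·515)/668⌉ = ⌈32445/668⌉ − ⌈31930/668⌉ = 49 − 48 = 1
n=63: ⌈(64·515)/668⌉ − ⌈(63·515)/668⌉ = ⌈32960/668⌉ − ⌈32445/668⌉ = 50 − 49 = 1


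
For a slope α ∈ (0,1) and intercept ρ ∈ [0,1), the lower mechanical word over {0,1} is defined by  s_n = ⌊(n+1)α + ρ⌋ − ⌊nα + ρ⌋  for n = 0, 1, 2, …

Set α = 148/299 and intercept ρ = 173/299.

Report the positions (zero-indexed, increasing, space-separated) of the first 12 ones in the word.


n=0: ⌊321/299⌋−⌊173/299⌋ = 1−0 = 1  ← one
n=1: ⌊469/299⌋−⌊321/299⌋ = 1−1 = 0
n=2: ⌊617/299⌋−⌊469/299⌋ = 2−1 = 1  ← one
n=3: ⌊765/299⌋−⌊617/299⌋ = 2−2 = 0
n=4: ⌊913/299⌋−⌊765/299⌋ = 3−2 = 1  ← one
n=5: ⌊1061/299⌋−⌊913/299⌋ = 3−3 = 0
n=6: ⌊1209/299⌋−⌊1061/299⌋ = 4−3 = 1  ← one
n=7: ⌊1357/299⌋−⌊1209/299⌋ = 4−4 = 0
n=8: ⌊1505/299⌋−⌊1357/299⌋ = 5−4 = 1  ← one
n=9: ⌊1653/299⌋−⌊1505/299⌋ = 5−5 = 0
n=10: ⌊1801/299⌋−⌊1653/299⌋ = 6−5 = 1  ← one
n=11: ⌊1949/299⌋−⌊1801/299⌋ = 6−6 = 0
n=12: ⌊2097/299⌋−⌊1949/299⌋ = 7−6 = 1  ← one
n=13: ⌊2245/299⌋−⌊2097/299⌋ = 7−7 = 0
n=14: ⌊2393/299⌋−⌊2245/299⌋ = 8−7 = 1  ← one
n=15: ⌊2541/299⌋−⌊2393/299⌋ = 8−8 = 0
n=16: ⌊2689/299⌋−⌊2541/299⌋ = 8−8 = 0
n=17: ⌊2837/299⌋−⌊2689/299⌋ = 9−8 = 1  ← one
n=18: ⌊2985/299⌋−⌊2837/299⌋ = 9−9 = 0
n=19: ⌊3133/299⌋−⌊2985/299⌋ = 10−9 = 1  ← one
n=20: ⌊3281/299⌋−⌊3133/299⌋ = 10−10 = 0
n=21: ⌊3429/299⌋−⌊3281/299⌋ = 11−10 = 1  ← one
n=22: ⌊3577/299⌋−⌊3429/299⌋ = 11−11 = 0
n=23: ⌊3725/299⌋−⌊3577/299⌋ = 12−11 = 1  ← one
positions of the first 12 ones: 0 2 4 6 8 10 12 14 17 19 21 23

0 2 4 6 8 10 12 14 17 19 21 23


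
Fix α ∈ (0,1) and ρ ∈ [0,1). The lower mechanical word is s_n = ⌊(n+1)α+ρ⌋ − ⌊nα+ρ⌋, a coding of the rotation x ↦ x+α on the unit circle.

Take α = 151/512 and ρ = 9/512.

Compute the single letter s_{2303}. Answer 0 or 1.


(n+1)α + ρ = (2304·151 + 9) / 512 = 347913/512
nα + ρ     = (2303·151 + 9) / 512 = 347762/512
⌊347913/512⌋ = 679,  ⌊347762/512⌋ = 679
s_{2303} = 679 − 679 = 0

0


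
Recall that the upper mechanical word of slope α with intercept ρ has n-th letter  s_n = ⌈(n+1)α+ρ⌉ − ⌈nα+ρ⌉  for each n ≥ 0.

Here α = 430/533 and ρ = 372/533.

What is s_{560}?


(n+1)α + ρ = (561·430 + 372) / 533 = 241602/533
nα + ρ     = (560·430 + 372) / 533 = 241172/533
⌈241602/533⌉ = 454,  ⌈241172/533⌉ = 453
s_{560} = 454 − 453 = 1

1


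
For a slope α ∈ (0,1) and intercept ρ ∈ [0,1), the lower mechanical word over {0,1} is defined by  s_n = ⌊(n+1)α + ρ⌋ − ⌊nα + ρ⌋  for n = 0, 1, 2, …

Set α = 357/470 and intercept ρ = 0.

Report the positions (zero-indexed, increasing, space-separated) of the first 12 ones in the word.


n=0: ⌊357/470⌋−⌊0/470⌋ = 0−0 = 0
n=1: ⌊714/470⌋−⌊357/470⌋ = 1−0 = 1  ← one
n=2: ⌊1071/470⌋−⌊714/470⌋ = 2−1 = 1  ← one
n=3: ⌊1428/470⌋−⌊1071/470⌋ = 3−2 = 1  ← one
n=4: ⌊1785/470⌋−⌊1428/470⌋ = 3−3 = 0
n=5: ⌊2142/470⌋−⌊1785/470⌋ = 4−3 = 1  ← one
n=6: ⌊2499/470⌋−⌊2142/470⌋ = 5−4 = 1  ← one
n=7: ⌊2856/470⌋−⌊2499/470⌋ = 6−5 = 1  ← one
n=8: ⌊3213/470⌋−⌊2856/470⌋ = 6−6 = 0
n=9: ⌊3570/470⌋−⌊3213/470⌋ = 7−6 = 1  ← one
n=10: ⌊3927/470⌋−⌊3570/470⌋ = 8−7 = 1  ← one
n=11: ⌊4284/470⌋−⌊3927/470⌋ = 9−8 = 1  ← one
n=12: ⌊4641/470⌋−⌊4284/470⌋ = 9−9 = 0
n=13: ⌊4998/470⌋−⌊4641/470⌋ = 10−9 = 1  ← one
n=14: ⌊5355/470⌋−⌊4998/470⌋ = 11−10 = 1  ← one
n=15: ⌊5712/470⌋−⌊5355/470⌋ = 12−11 = 1  ← one
positions of the first 12 ones: 1 2 3 5 6 7 9 10 11 13 14 15

1 2 3 5 6 7 9 10 11 13 14 15


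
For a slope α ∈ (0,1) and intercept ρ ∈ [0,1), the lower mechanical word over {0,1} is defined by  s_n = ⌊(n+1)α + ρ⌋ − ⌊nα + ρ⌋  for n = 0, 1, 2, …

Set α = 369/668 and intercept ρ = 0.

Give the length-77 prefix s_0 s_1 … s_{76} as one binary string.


n=0: ⌊(1·369)/668⌋ − ⌊(0·369)/668⌋ = ⌊369/668⌋ − ⌊0/668⌋ = 0 − 0 = 0
n=1: ⌊(2·369)/668⌋ − ⌊(1·369)/668⌋ = ⌊738/668⌋ − ⌊369/668⌋ = 1 − 0 = 1
n=2: ⌊(3·369)/668⌋ − ⌊(2·369)/668⌋ = ⌊1107/668⌋ − ⌊738/668⌋ = 1 − 1 = 0
n=3: ⌊(4·369)/668⌋ − ⌊(3·369)/668⌋ = ⌊1476/668⌋ − ⌊1107/668⌋ = 2 − 1 = 1
n=4: ⌊(5·369)/668⌋ − ⌊(4·369)/668⌋ = ⌊1845/668⌋ − ⌊1476/668⌋ = 2 − 2 = 0
n=5: ⌊(6·369)/668⌋ − ⌊(5·369)/668⌋ = ⌊2214/668⌋ − ⌊1845/668⌋ = 3 − 2 = 1
n=6: ⌊(7·369)/668⌋ − ⌊(6·369)/668⌋ = ⌊2583/668⌋ − ⌊2214/668⌋ = 3 − 3 = 0
n=7: ⌊(8·369)/668⌋ − ⌊(7·369)/668⌋ = ⌊2952/668⌋ − ⌊2583/668⌋ = 4 − 3 = 1
n=8: ⌊(9·369)/668⌋ − ⌊(8·369)/668⌋ = ⌊3321/668⌋ − ⌊2952/668⌋ = 4 − 4 = 0
n=9: ⌊(10·369)/668⌋ − ⌊(9·369)/668⌋ = ⌊3690/668⌋ − ⌊3321/668⌋ = 5 − 4 = 1
n=10: ⌊(11·369)/668⌋ − ⌊(10·369)/668⌋ = ⌊4059/668⌋ − ⌊3690/668⌋ = 6 − 5 = 1
n=11: ⌊(12·369)/668⌋ − ⌊(11·369)/668⌋ = ⌊4428/668⌋ − ⌊4059/668⌋ = 6 − 6 = 0
n=12: ⌊(13·369)/668⌋ − ⌊(12·369)/668⌋ = ⌊4797/668⌋ − ⌊4428/668⌋ = 7 − 6 = 1
n=13: ⌊(14·369)/668⌋ − ⌊(13·369)/668⌋ = ⌊5166/668⌋ − ⌊4797/668⌋ = 7 − 7 = 0
n=14: ⌊(15·369)/668⌋ − ⌊(14·369)/668⌋ = ⌊5535/668⌋ − ⌊5166/668⌋ = 8 − 7 = 1
n=15: ⌊(16·369)/668⌋ − ⌊(15·369)/668⌋ = ⌊5904/668⌋ − ⌊5535/668⌋ = 8 − 8 = 0
n=16: ⌊(17·369)/668⌋ − ⌊(16·369)/668⌋ = ⌊6273/668⌋ − ⌊5904/668⌋ = 9 − 8 = 1
n=17: ⌊(18·369)/668⌋ − ⌊(17·369)/668⌋ = ⌊6642/668⌋ − ⌊6273/668⌋ = 9 − 9 = 0
n=18: ⌊(19·369)/668⌋ − ⌊(18·369)/668⌋ = ⌊7011/668⌋ − ⌊6642/668⌋ = 10 − 9 = 1
n=19: ⌊(20·369)/668⌋ − ⌊(19·369)/668⌋ = ⌊7380/668⌋ − ⌊7011/668⌋ = 11 − 10 = 1
n=20: ⌊(21·369)/668⌋ − ⌊(20·369)/668⌋ = ⌊7749/668⌋ − ⌊7380/668⌋ = 11 − 11 = 0
n=21: ⌊(22·369)/668⌋ − ⌊(21·369)/668⌋ = ⌊8118/668⌋ − ⌊7749/668⌋ = 12 − 11 = 1
n=22: ⌊(23·369)/668⌋ − ⌊(22·369)/668⌋ = ⌊8487/668⌋ − ⌊8118/668⌋ = 12 − 12 = 0
n=23: ⌊(24·369)/668⌋ − ⌊(23·369)/668⌋ = ⌊8856/668⌋ − ⌊8487/668⌋ = 13 − 12 = 1
n=24: ⌊(25·369)/668⌋ − ⌊(24·369)/668⌋ = ⌊9225/668⌋ − ⌊8856/668⌋ = 13 − 13 = 0
n=25: ⌊(26·369)/668⌋ − ⌊(25·369)/668⌋ = ⌊9594/668⌋ − ⌊9225/668⌋ = 14 − 13 = 1
n=26: ⌊(27·369)/668⌋ − ⌊(26·369)/668⌋ = ⌊9963/668⌋ − ⌊9594/668⌋ = 14 − 14 = 0
n=27: ⌊(28·369)/668⌋ − ⌊(27·369)/668⌋ = ⌊10332/668⌋ − ⌊9963/668⌋ = 15 − 14 = 1
n=28: ⌊(29·369)/668⌋ − ⌊(28·369)/668⌋ = ⌊10701/668⌋ − ⌊10332/668⌋ = 16 − 15 = 1
n=29: ⌊(30·369)/668⌋ − ⌊(29·369)/668⌋ = ⌊11070/668⌋ − ⌊10701/668⌋ = 16 − 16 = 0
n=30: ⌊(31·369)/668⌋ − ⌊(30·369)/668⌋ = ⌊11439/668⌋ − ⌊11070/668⌋ = 17 − 16 = 1
n=31: ⌊(32·369)/668⌋ − ⌊(31·369)/668⌋ = ⌊11808/668⌋ − ⌊11439/668⌋ = 17 − 17 = 0
n=32: ⌊(33·369)/668⌋ − ⌊(32·369)/668⌋ = ⌊12177/668⌋ − ⌊11808/668⌋ = 18 − 17 = 1
n=33: ⌊(34·369)/668⌋ − ⌊(33·369)/668⌋ = ⌊12546/668⌋ − ⌊12177/668⌋ = 18 − 18 = 0
n=34: ⌊(35·369)/668⌋ − ⌊(34·369)/668⌋ = ⌊12915/668⌋ − ⌊12546/668⌋ = 19 − 18 = 1
n=35: ⌊(36·369)/668⌋ − ⌊(35·369)/668⌋ = ⌊13284/668⌋ − ⌊12915/668⌋ = 19 − 19 = 0
n=36: ⌊(37·369)/668⌋ − ⌊(36·369)/668⌋ = ⌊13653/668⌋ − ⌊13284/668⌋ = 20 − 19 = 1
n=37: ⌊(38·369)/668⌋ − ⌊(37·369)/668⌋ = ⌊14022/668⌋ − ⌊13653/668⌋ = 20 − 20 = 0
n=38: ⌊(39·369)/668⌋ − ⌊(38·369)/668⌋ = ⌊14391/668⌋ − ⌊14022/668⌋ = 21 − 20 = 1
n=39: ⌊(40·369)/668⌋ − ⌊(39·369)/668⌋ = ⌊14760/668⌋ − ⌊14391/668⌋ = 22 − 21 = 1
n=40: ⌊(41·369)/668⌋ − ⌊(40·369)/668⌋ = ⌊15129/668⌋ − ⌊14760/668⌋ = 22 − 22 = 0
n=41: ⌊(42·369)/668⌋ − ⌊(41·369)/668⌋ = ⌊15498/668⌋ − ⌊15129/668⌋ = 23 − 22 = 1
n=42: ⌊(43·369)/668⌋ − ⌊(42·369)/668⌋ = ⌊15867/668⌋ − ⌊15498/668⌋ = 23 − 23 = 0
n=43: ⌊(44·369)/668⌋ − ⌊(43·369)/668⌋ = ⌊16236/668⌋ − ⌊15867/668⌋ = 24 − 23 = 1
n=44: ⌊(45·369)/668⌋ − ⌊(44·369)/668⌋ = ⌊16605/668⌋ − ⌊16236/668⌋ = 24 − 24 = 0
n=45: ⌊(46·369)/668⌋ − ⌊(45·369)/668⌋ = ⌊16974/668⌋ − ⌊16605/668⌋ = 25 − 24 = 1
n=46: ⌊(47·369)/668⌋ − ⌊(46·369)/668⌋ = ⌊17343/668⌋ − ⌊16974/668⌋ = 25 − 25 = 0
n=47: ⌊(48·369)/668⌋ − ⌊(47·369)/668⌋ = ⌊17712/668⌋ − ⌊17343/668⌋ = 26 − 25 = 1
n=48: ⌊(49·369)/668⌋ − ⌊(48·369)/668⌋ = ⌊18081/668⌋ − ⌊17712/668⌋ = 27 − 26 = 1
n=49: ⌊(50·369)/668⌋ − ⌊(49·369)/668⌋ = ⌊18450/668⌋ − ⌊18081/668⌋ = 27 − 27 = 0
n=50: ⌊(51·369)/668⌋ − ⌊(50·369)/668⌋ = ⌊18819/668⌋ − ⌊18450/668⌋ = 28 − 27 = 1
n=51: ⌊(52·369)/668⌋ − ⌊(51·369)/668⌋ = ⌊19188/668⌋ − ⌊18819/668⌋ = 28 − 28 = 0
n=52: ⌊(53·369)/668⌋ − ⌊(52·369)/668⌋ = ⌊19557/668⌋ − ⌊19188/668⌋ = 29 − 28 = 1
n=53: ⌊(54·369)/668⌋ − ⌊(53·369)/668⌋ = ⌊19926/668⌋ − ⌊19557/668⌋ = 29 − 29 = 0
n=54: ⌊(55·369)/668⌋ − ⌊(54·369)/668⌋ = ⌊20295/668⌋ − ⌊19926/668⌋ = 30 − 29 = 1
n=55: ⌊(56·369)/668⌋ − ⌊(55·369)/668⌋ = ⌊20664/668⌋ − ⌊20295/668⌋ = 30 − 30 = 0
n=56: ⌊(57·369)/668⌋ − ⌊(56·369)/668⌋ = ⌊21033/668⌋ − ⌊20664/668⌋ = 31 − 30 = 1
n=57: ⌊(58·369)/668⌋ − ⌊(57·369)/668⌋ = ⌊21402/668⌋ − ⌊21033/668⌋ = 32 − 31 = 1
n=58: ⌊(59·369)/668⌋ − ⌊(58·369)/668⌋ = ⌊21771/668⌋ − ⌊21402/668⌋ = 32 − 32 = 0
n=59: ⌊(60·369)/668⌋ − ⌊(59·369)/668⌋ = ⌊22140/668⌋ − ⌊21771/668⌋ = 33 − 32 = 1
n=60: ⌊(61·369)/668⌋ − ⌊(60·369)/668⌋ = ⌊22509/668⌋ − ⌊22140/668⌋ = 33 − 33 = 0
n=61: ⌊(62·369)/668⌋ − ⌊(61·369)/668⌋ = ⌊22878/668⌋ − ⌊22509/668⌋ = 34 − 33 = 1
n=62: ⌊(63·369)/668⌋ − ⌊(62·369)/668⌋ = ⌊23247/668⌋ − ⌊22878/668⌋ = 34 − 34 = 0
n=63: ⌊(64·369)/668⌋ − ⌊(63·369)/668⌋ = ⌊23616/668⌋ − ⌊23247/668⌋ = 35 − 34 = 1
n=64: ⌊(65·369)/668⌋ − ⌊(64·369)/668⌋ = ⌊23985/668⌋ − ⌊23616/668⌋ = 35 − 35 = 0
n=65: ⌊(66·369)/668⌋ − ⌊(65·369)/668⌋ = ⌊24354/668⌋ − ⌊23985/668⌋ = 36 − 35 = 1
n=66: ⌊(67·369)/668⌋ − ⌊(66·369)/668⌋ = ⌊24723/668⌋ − ⌊24354/668⌋ = 37 − 36 = 1
n=67: ⌊(68·369)/668⌋ − ⌊(67·369)/668⌋ = ⌊25092/668⌋ − ⌊24723/668⌋ = 37 − 37 = 0
n=68: ⌊(69·369)/668⌋ − ⌊(68·369)/668⌋ = ⌊25461/668⌋ − ⌊25092/668⌋ = 38 − 37 = 1
n=69: ⌊(70·369)/668⌋ − ⌊(69·369)/668⌋ = ⌊25830/668⌋ − ⌊25461/668⌋ = 38 − 38 = 0
n=70: ⌊(71·369)/668⌋ − ⌊(70·369)/668⌋ = ⌊26199/668⌋ − ⌊25830/668⌋ = 39 − 38 = 1
n=71: ⌊(72·369)/668⌋ − ⌊(71·369)/668⌋ = ⌊26568/668⌋ − ⌊26199/668⌋ = 39 − 39 = 0
n=72: ⌊(73·369)/668⌋ − ⌊(72·369)/668⌋ = ⌊26937/668⌋ − ⌊26568/668⌋ = 40 − 39 = 1
n=73: ⌊(74·369)/668⌋ − ⌊(73·369)/668⌋ = ⌊27306/668⌋ − ⌊26937/668⌋ = 40 − 40 = 0
n=74: ⌊(75·369)/668⌋ − ⌊(74·369)/668⌋ = ⌊27675/668⌋ − ⌊27306/668⌋ = 41 − 40 = 1
n=75: ⌊(76·369)/668⌋ − ⌊(75·369)/668⌋ = ⌊28044/668⌋ − ⌊27675/668⌋ = 41 − 41 = 0
n=76: ⌊(77·369)/668⌋ − ⌊(76·369)/668⌋ = ⌊28413/668⌋ − ⌊28044/668⌋ = 42 − 41 = 1

01010101011010101011010101011010101010110101010110101010110101010110101010101


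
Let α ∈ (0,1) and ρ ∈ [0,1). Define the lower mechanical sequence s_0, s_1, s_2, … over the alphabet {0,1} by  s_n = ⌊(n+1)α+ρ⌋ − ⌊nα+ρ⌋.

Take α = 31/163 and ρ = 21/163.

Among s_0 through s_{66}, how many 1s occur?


#1s = Σ_{n=0}^{66} s_n = Σ_{n=0}^{66} (⌊(n+1)α+ρ⌋ − ⌊nα+ρ⌋)
the sum telescopes: every ⌊nα+ρ⌋ with 0 < n < 67 appears once with + and once with −, leaving ⌊67α+ρ⌋ − ⌊0·α+ρ⌋
67α + ρ = (67·31 + 21) / 163 = 2098/163
ρ = 21/163
⌊2098/163⌋ = 12,  ⌊21/163⌋ = 0
#1s = 12 − 0 = 12

12


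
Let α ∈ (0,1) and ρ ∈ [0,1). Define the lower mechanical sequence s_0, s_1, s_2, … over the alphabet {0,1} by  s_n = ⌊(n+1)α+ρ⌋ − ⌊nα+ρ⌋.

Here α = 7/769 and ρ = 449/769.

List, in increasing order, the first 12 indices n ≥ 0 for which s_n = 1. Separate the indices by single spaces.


45 155 265 375 485 594 704 814 924 1034 1144 1254

n=0: ⌊456/769⌋−⌊449/769⌋ = 0−0 = 0
n=1: ⌊463/769⌋−⌊456/769⌋ = 0−0 = 0
  …
n=45: ⌊771/769⌋−⌊764/769⌋ = 1−0 = 1  ← one
n=46: ⌊778/769⌋−⌊771/769⌋ = 1−1 = 0
n=47: ⌊785/769⌋−⌊778/769⌋ = 1−1 = 0
  …
n=155: ⌊1541/769⌋−⌊1534/769⌋ = 2−1 = 1  ← one
n=156: ⌊1548/769⌋−⌊1541/769⌋ = 2−2 = 0
n=157: ⌊1555/769⌋−⌊1548/769⌋ = 2−2 = 0
  …
n=265: ⌊2311/769⌋−⌊2304/769⌋ = 3−2 = 1  ← one
n=266: ⌊2318/769⌋−⌊2311/769⌋ = 3−3 = 0
n=267: ⌊2325/769⌋−⌊2318/769⌋ = 3−3 = 0
  …
n=375: ⌊3081/769⌋−⌊3074/769⌋ = 4−3 = 1  ← one
n=376: ⌊3088/769⌋−⌊3081/769⌋ = 4−4 = 0
n=377: ⌊3095/769⌋−⌊3088/769⌋ = 4−4 = 0
  …
n=485: ⌊3851/769⌋−⌊3844/769⌋ = 5−4 = 1  ← one
n=486: ⌊3858/769⌋−⌊3851/769⌋ = 5−5 = 0
n=487: ⌊3865/769⌋−⌊3858/769⌋ = 5−5 = 0
  …
n=594: ⌊4614/769⌋−⌊4607/769⌋ = 6−5 = 1  ← one
n=595: ⌊4621/769⌋−⌊4614/769⌋ = 6−6 = 0
n=596: ⌊4628/769⌋−⌊4621/769⌋ = 6−6 = 0
  …
n=704: ⌊5384/769⌋−⌊5377/769⌋ = 7−6 = 1  ← one
n=705: ⌊5391/769⌋−⌊5384/769⌋ = 7−7 = 0
n=706: ⌊5398/769⌋−⌊5391/769⌋ = 7−7 = 0
  …
n=814: ⌊6154/769⌋−⌊6147/769⌋ = 8−7 = 1  ← one
n=815: ⌊6161/769⌋−⌊6154/769⌋ = 8−8 = 0
n=816: ⌊6168/769⌋−⌊6161/769⌋ = 8−8 = 0
  …
n=924: ⌊6924/769⌋−⌊6917/769⌋ = 9−8 = 1  ← one
n=925: ⌊6931/769⌋−⌊6924/769⌋ = 9−9 = 0
n=926: ⌊6938/769⌋−⌊6931/769⌋ = 9−9 = 0
  …
n=1034: ⌊7694/769⌋−⌊7687/769⌋ = 10−9 = 1  ← one
n=1035: ⌊7701/769⌋−⌊7694/769⌋ = 10−10 = 0
n=1036: ⌊7708/769⌋−⌊7701/769⌋ = 10−10 = 0
  …
n=1144: ⌊8464/769⌋−⌊8457/769⌋ = 11−10 = 1  ← one
n=1145: ⌊8471/769⌋−⌊8464/769⌋ = 11−11 = 0
n=1146: ⌊8478/769⌋−⌊8471/769⌋ = 11−11 = 0
  …
n=1254: ⌊9234/769⌋−⌊9227/769⌋ = 12−11 = 1  ← one
positions of the first 12 ones: 45 155 265 375 485 594 704 814 924 1034 1144 1254


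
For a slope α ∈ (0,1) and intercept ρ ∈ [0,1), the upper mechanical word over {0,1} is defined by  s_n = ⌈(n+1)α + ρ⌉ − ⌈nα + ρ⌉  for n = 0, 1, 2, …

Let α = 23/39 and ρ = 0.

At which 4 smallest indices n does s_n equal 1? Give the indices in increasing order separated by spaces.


n=0: ⌈23/39⌉−⌈0/39⌉ = 1−0 = 1  ← one
n=1: ⌈46/39⌉−⌈23/39⌉ = 2−1 = 1  ← one
n=2: ⌈69/39⌉−⌈46/39⌉ = 2−2 = 0
n=3: ⌈92/39⌉−⌈69/39⌉ = 3−2 = 1  ← one
n=4: ⌈115/39⌉−⌈92/39⌉ = 3−3 = 0
n=5: ⌈138/39⌉−⌈115/39⌉ = 4−3 = 1  ← one
positions of the first 4 ones: 0 1 3 5

0 1 3 5


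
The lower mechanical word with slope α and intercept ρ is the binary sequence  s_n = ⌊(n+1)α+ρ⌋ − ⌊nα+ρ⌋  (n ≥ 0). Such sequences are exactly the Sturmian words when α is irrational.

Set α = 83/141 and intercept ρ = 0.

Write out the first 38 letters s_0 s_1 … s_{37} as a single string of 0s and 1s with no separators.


n=0: ⌊(1·83)/141⌋ − ⌊(0·83)/141⌋ = ⌊83/141⌋ − ⌊0/141⌋ = 0 − 0 = 0
n=1: ⌊(2·83)/141⌋ − ⌊(1·83)/141⌋ = ⌊166/141⌋ − ⌊83/141⌋ = 1 − 0 = 1
n=2: ⌊(3·83)/141⌋ − ⌊(2·83)/141⌋ = ⌊249/141⌋ − ⌊166/141⌋ = 1 − 1 = 0
n=3: ⌊(4·83)/141⌋ − ⌊(3·83)/141⌋ = ⌊332/141⌋ − ⌊249/141⌋ = 2 − 1 = 1
n=4: ⌊(5·83)/141⌋ − ⌊(4·83)/141⌋ = ⌊415/141⌋ − ⌊332/141⌋ = 2 − 2 = 0
n=5: ⌊(6·83)/141⌋ − ⌊(5·83)/141⌋ = ⌊498/141⌋ − ⌊415/141⌋ = 3 − 2 = 1
n=6: ⌊(7·83)/141⌋ − ⌊(6·83)/141⌋ = ⌊581/141⌋ − ⌊498/141⌋ = 4 − 3 = 1
n=7: ⌊(8·83)/141⌋ − ⌊(7·83)/141⌋ = ⌊664/141⌋ − ⌊581/141⌋ = 4 − 4 = 0
n=8: ⌊(9·83)/141⌋ − ⌊(8·83)/141⌋ = ⌊747/141⌋ − ⌊664/141⌋ = 5 − 4 = 1
n=9: ⌊(10·83)/141⌋ − ⌊(9·83)/141⌋ = ⌊830/141⌋ − ⌊747/141⌋ = 5 − 5 = 0
n=10: ⌊(11·83)/141⌋ − ⌊(10·83)/141⌋ = ⌊913/141⌋ − ⌊830/141⌋ = 6 − 5 = 1
n=11: ⌊(12·83)/141⌋ − ⌊(11·83)/141⌋ = ⌊996/141⌋ − ⌊913/141⌋ = 7 − 6 = 1
n=12: ⌊(13·83)/141⌋ − ⌊(12·83)/141⌋ = ⌊1079/141⌋ − ⌊996/141⌋ = 7 − 7 = 0
n=13: ⌊(14·83)/141⌋ − ⌊(13·83)/141⌋ = ⌊1162/141⌋ − ⌊1079/141⌋ = 8 − 7 = 1
n=14: ⌊(15·83)/141⌋ − ⌊(14·83)/141⌋ = ⌊1245/141⌋ − ⌊1162/141⌋ = 8 − 8 = 0
n=15: ⌊(16·83)/141⌋ − ⌊(15·83)/141⌋ = ⌊1328/141⌋ − ⌊1245/141⌋ = 9 − 8 = 1
n=16: ⌊(17·83)/141⌋ − ⌊(16·83)/141⌋ = ⌊1411/141⌋ − ⌊1328/141⌋ = 10 − 9 = 1
n=17: ⌊(18·83)/141⌋ − ⌊(17·83)/141⌋ = ⌊1494/141⌋ − ⌊1411/141⌋ = 10 − 10 = 0
n=18: ⌊(19·83)/141⌋ − ⌊(18·83)/141⌋ = ⌊1577/141⌋ − ⌊1494/141⌋ = 11 − 10 = 1
n=19: ⌊(20·83)/141⌋ − ⌊(19·83)/141⌋ = ⌊1660/141⌋ − ⌊1577/141⌋ = 11 − 11 = 0
n=20: ⌊(21·83)/141⌋ − ⌊(20·83)/141⌋ = ⌊1743/141⌋ − ⌊1660/141⌋ = 12 − 11 = 1
n=21: ⌊(22·83)/141⌋ − ⌊(21·83)/141⌋ = ⌊1826/141⌋ − ⌊1743/141⌋ = 12 − 12 = 0
n=22: ⌊(23·83)/141⌋ − ⌊(22·83)/141⌋ = ⌊1909/141⌋ − ⌊1826/141⌋ = 13 − 12 = 1
n=23: ⌊(24·83)/141⌋ − ⌊(23·83)/141⌋ = ⌊1992/141⌋ − ⌊1909/141⌋ = 14 − 13 = 1
n=24: ⌊(25·83)/141⌋ − ⌊(24·83)/141⌋ = ⌊2075/141⌋ − ⌊1992/141⌋ = 14 − 14 = 0
n=25: ⌊(26·83)/141⌋ − ⌊(25·83)/141⌋ = ⌊2158/141⌋ − ⌊2075/141⌋ = 15 − 14 = 1
n=26: ⌊(27·83)/141⌋ − ⌊(26·83)/141⌋ = ⌊2241/141⌋ − ⌊2158/141⌋ = 15 − 15 = 0
n=27: ⌊(28·83)/141⌋ − ⌊(27·83)/141⌋ = ⌊2324/141⌋ − ⌊2241/141⌋ = 16 − 15 = 1
n=28: ⌊(29·83)/141⌋ − ⌊(28·83)/141⌋ = ⌊2407/141⌋ − ⌊2324/141⌋ = 17 − 16 = 1
n=29: ⌊(30·83)/141⌋ − ⌊(29·83)/141⌋ = ⌊2490/141⌋ − ⌊2407/141⌋ = 17 − 17 = 0
n=30: ⌊(31·83)/141⌋ − ⌊(30·83)/141⌋ = ⌊2573/141⌋ − ⌊2490/141⌋ = 18 − 17 = 1
n=31: ⌊(32·83)/141⌋ − ⌊(31·83)/141⌋ = ⌊2656/141⌋ − ⌊2573/141⌋ = 18 − 18 = 0
n=32: ⌊(33·83)/141⌋ − ⌊(32·83)/141⌋ = ⌊2739/141⌋ − ⌊2656/141⌋ = 19 − 18 = 1
n=33: ⌊(34·83)/141⌋ − ⌊(33·83)/141⌋ = ⌊2822/141⌋ − ⌊2739/141⌋ = 20 − 19 = 1
n=34: ⌊(35·83)/141⌋ − ⌊(34·83)/141⌋ = ⌊2905/141⌋ − ⌊2822/141⌋ = 20 − 20 = 0
n=35: ⌊(36·83)/141⌋ − ⌊(35·83)/141⌋ = ⌊2988/141⌋ − ⌊2905/141⌋ = 21 − 20 = 1
n=36: ⌊(37·83)/141⌋ − ⌊(36·83)/141⌋ = ⌊3071/141⌋ − ⌊2988/141⌋ = 21 − 21 = 0
n=37: ⌊(38·83)/141⌋ − ⌊(37·83)/141⌋ = ⌊3154/141⌋ − ⌊3071/141⌋ = 22 − 21 = 1

01010110101101011010101101011010110101
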